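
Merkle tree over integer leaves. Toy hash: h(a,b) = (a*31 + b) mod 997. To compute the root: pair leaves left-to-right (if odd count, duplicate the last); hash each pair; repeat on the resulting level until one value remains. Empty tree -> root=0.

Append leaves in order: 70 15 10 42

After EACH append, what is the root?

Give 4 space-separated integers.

After append 70 (leaves=[70]):
  L0: [70]
  root=70
After append 15 (leaves=[70, 15]):
  L0: [70, 15]
  L1: h(70,15)=(70*31+15)%997=191 -> [191]
  root=191
After append 10 (leaves=[70, 15, 10]):
  L0: [70, 15, 10]
  L1: h(70,15)=(70*31+15)%997=191 h(10,10)=(10*31+10)%997=320 -> [191, 320]
  L2: h(191,320)=(191*31+320)%997=259 -> [259]
  root=259
After append 42 (leaves=[70, 15, 10, 42]):
  L0: [70, 15, 10, 42]
  L1: h(70,15)=(70*31+15)%997=191 h(10,42)=(10*31+42)%997=352 -> [191, 352]
  L2: h(191,352)=(191*31+352)%997=291 -> [291]
  root=291

Answer: 70 191 259 291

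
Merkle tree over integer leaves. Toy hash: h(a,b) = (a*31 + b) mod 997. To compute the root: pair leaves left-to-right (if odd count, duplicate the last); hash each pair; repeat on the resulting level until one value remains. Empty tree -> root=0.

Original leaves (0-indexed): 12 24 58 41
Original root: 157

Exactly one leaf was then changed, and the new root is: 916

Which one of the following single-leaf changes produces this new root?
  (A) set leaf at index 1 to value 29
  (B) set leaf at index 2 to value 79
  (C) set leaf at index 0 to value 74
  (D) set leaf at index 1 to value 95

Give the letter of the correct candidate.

Original leaves: [12, 24, 58, 41]
Target new root: 916
Try each candidate change and compute the resulting root:
Candidate A: set leaf[1] = 29 -> leaves = [12, 29, 58, 41]
  L0: [12, 29, 58, 41]
  L1: h(12,29)=(12*31+29)%997=401 h(58,41)=(58*31+41)%997=842 -> [401, 842]
  L2: h(401,842)=(401*31+842)%997=312 -> [312]
  root = 312 != target 916
Candidate B: set leaf[2] = 79 -> leaves = [12, 24, 79, 41]
  L0: [12, 24, 79, 41]
  L1: h(12,24)=(12*31+24)%997=396 h(79,41)=(79*31+41)%997=496 -> [396, 496]
  L2: h(396,496)=(396*31+496)%997=808 -> [808]
  root = 808 != target 916
Candidate C: set leaf[0] = 74 -> leaves = [74, 24, 58, 41]
  L0: [74, 24, 58, 41]
  L1: h(74,24)=(74*31+24)%997=324 h(58,41)=(58*31+41)%997=842 -> [324, 842]
  L2: h(324,842)=(324*31+842)%997=916 -> [916]
  root = 916 == target 916  ** MATCH **
Candidate D: set leaf[1] = 95 -> leaves = [12, 95, 58, 41]
  L0: [12, 95, 58, 41]
  L1: h(12,95)=(12*31+95)%997=467 h(58,41)=(58*31+41)%997=842 -> [467, 842]
  L2: h(467,842)=(467*31+842)%997=364 -> [364]
  root = 364 != target 916
Candidate C produces the target root.

Answer: C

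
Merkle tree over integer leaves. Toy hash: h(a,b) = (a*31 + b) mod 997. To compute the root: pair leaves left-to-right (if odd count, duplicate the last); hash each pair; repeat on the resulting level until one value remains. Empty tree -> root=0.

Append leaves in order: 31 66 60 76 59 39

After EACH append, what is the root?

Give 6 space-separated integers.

Answer: 31 30 856 872 709 69

Derivation:
After append 31 (leaves=[31]):
  L0: [31]
  root=31
After append 66 (leaves=[31, 66]):
  L0: [31, 66]
  L1: h(31,66)=(31*31+66)%997=30 -> [30]
  root=30
After append 60 (leaves=[31, 66, 60]):
  L0: [31, 66, 60]
  L1: h(31,66)=(31*31+66)%997=30 h(60,60)=(60*31+60)%997=923 -> [30, 923]
  L2: h(30,923)=(30*31+923)%997=856 -> [856]
  root=856
After append 76 (leaves=[31, 66, 60, 76]):
  L0: [31, 66, 60, 76]
  L1: h(31,66)=(31*31+66)%997=30 h(60,76)=(60*31+76)%997=939 -> [30, 939]
  L2: h(30,939)=(30*31+939)%997=872 -> [872]
  root=872
After append 59 (leaves=[31, 66, 60, 76, 59]):
  L0: [31, 66, 60, 76, 59]
  L1: h(31,66)=(31*31+66)%997=30 h(60,76)=(60*31+76)%997=939 h(59,59)=(59*31+59)%997=891 -> [30, 939, 891]
  L2: h(30,939)=(30*31+939)%997=872 h(891,891)=(891*31+891)%997=596 -> [872, 596]
  L3: h(872,596)=(872*31+596)%997=709 -> [709]
  root=709
After append 39 (leaves=[31, 66, 60, 76, 59, 39]):
  L0: [31, 66, 60, 76, 59, 39]
  L1: h(31,66)=(31*31+66)%997=30 h(60,76)=(60*31+76)%997=939 h(59,39)=(59*31+39)%997=871 -> [30, 939, 871]
  L2: h(30,939)=(30*31+939)%997=872 h(871,871)=(871*31+871)%997=953 -> [872, 953]
  L3: h(872,953)=(872*31+953)%997=69 -> [69]
  root=69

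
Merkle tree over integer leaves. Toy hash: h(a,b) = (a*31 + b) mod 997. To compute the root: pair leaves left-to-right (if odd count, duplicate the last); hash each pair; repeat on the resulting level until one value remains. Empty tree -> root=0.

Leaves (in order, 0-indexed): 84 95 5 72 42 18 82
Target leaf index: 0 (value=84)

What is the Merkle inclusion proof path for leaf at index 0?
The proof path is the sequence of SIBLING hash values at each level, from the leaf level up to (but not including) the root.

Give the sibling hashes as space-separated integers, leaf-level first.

L0 (leaves): [84, 95, 5, 72, 42, 18, 82], target index=0
L1: h(84,95)=(84*31+95)%997=705 [pair 0] h(5,72)=(5*31+72)%997=227 [pair 1] h(42,18)=(42*31+18)%997=323 [pair 2] h(82,82)=(82*31+82)%997=630 [pair 3] -> [705, 227, 323, 630]
  Sibling for proof at L0: 95
L2: h(705,227)=(705*31+227)%997=148 [pair 0] h(323,630)=(323*31+630)%997=673 [pair 1] -> [148, 673]
  Sibling for proof at L1: 227
L3: h(148,673)=(148*31+673)%997=276 [pair 0] -> [276]
  Sibling for proof at L2: 673
Root: 276
Proof path (sibling hashes from leaf to root): [95, 227, 673]

Answer: 95 227 673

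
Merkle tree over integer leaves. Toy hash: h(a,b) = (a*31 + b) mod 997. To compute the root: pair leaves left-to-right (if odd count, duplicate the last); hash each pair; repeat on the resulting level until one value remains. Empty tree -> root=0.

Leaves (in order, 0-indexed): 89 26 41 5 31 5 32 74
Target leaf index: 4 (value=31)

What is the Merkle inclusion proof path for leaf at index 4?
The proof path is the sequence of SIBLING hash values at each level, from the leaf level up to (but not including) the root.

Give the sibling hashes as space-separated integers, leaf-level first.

L0 (leaves): [89, 26, 41, 5, 31, 5, 32, 74], target index=4
L1: h(89,26)=(89*31+26)%997=791 [pair 0] h(41,5)=(41*31+5)%997=279 [pair 1] h(31,5)=(31*31+5)%997=966 [pair 2] h(32,74)=(32*31+74)%997=69 [pair 3] -> [791, 279, 966, 69]
  Sibling for proof at L0: 5
L2: h(791,279)=(791*31+279)%997=872 [pair 0] h(966,69)=(966*31+69)%997=105 [pair 1] -> [872, 105]
  Sibling for proof at L1: 69
L3: h(872,105)=(872*31+105)%997=218 [pair 0] -> [218]
  Sibling for proof at L2: 872
Root: 218
Proof path (sibling hashes from leaf to root): [5, 69, 872]

Answer: 5 69 872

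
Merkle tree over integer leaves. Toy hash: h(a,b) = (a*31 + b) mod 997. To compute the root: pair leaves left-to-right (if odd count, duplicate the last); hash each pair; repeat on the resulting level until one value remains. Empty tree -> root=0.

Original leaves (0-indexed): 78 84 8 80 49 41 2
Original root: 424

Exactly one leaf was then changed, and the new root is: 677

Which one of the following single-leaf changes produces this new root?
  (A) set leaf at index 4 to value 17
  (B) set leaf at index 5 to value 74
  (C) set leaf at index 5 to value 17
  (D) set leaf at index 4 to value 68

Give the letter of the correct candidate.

Answer: C

Derivation:
Original leaves: [78, 84, 8, 80, 49, 41, 2]
Target new root: 677
Try each candidate change and compute the resulting root:
Candidate A: set leaf[4] = 17 -> leaves = [78, 84, 8, 80, 17, 41, 2]
  L0: [78, 84, 8, 80, 17, 41, 2]
  L1: h(78,84)=(78*31+84)%997=508 h(8,80)=(8*31+80)%997=328 h(17,41)=(17*31+41)%997=568 h(2,2)=(2*31+2)%997=64 -> [508, 328, 568, 64]
  L2: h(508,328)=(508*31+328)%997=124 h(568,64)=(568*31+64)%997=723 -> [124, 723]
  L3: h(124,723)=(124*31+723)%997=579 -> [579]
  root = 579 != target 677
Candidate B: set leaf[5] = 74 -> leaves = [78, 84, 8, 80, 49, 74, 2]
  L0: [78, 84, 8, 80, 49, 74, 2]
  L1: h(78,84)=(78*31+84)%997=508 h(8,80)=(8*31+80)%997=328 h(49,74)=(49*31+74)%997=596 h(2,2)=(2*31+2)%997=64 -> [508, 328, 596, 64]
  L2: h(508,328)=(508*31+328)%997=124 h(596,64)=(596*31+64)%997=594 -> [124, 594]
  L3: h(124,594)=(124*31+594)%997=450 -> [450]
  root = 450 != target 677
Candidate C: set leaf[5] = 17 -> leaves = [78, 84, 8, 80, 49, 17, 2]
  L0: [78, 84, 8, 80, 49, 17, 2]
  L1: h(78,84)=(78*31+84)%997=508 h(8,80)=(8*31+80)%997=328 h(49,17)=(49*31+17)%997=539 h(2,2)=(2*31+2)%997=64 -> [508, 328, 539, 64]
  L2: h(508,328)=(508*31+328)%997=124 h(539,64)=(539*31+64)%997=821 -> [124, 821]
  L3: h(124,821)=(124*31+821)%997=677 -> [677]
  root = 677 == target 677  ** MATCH **
Candidate D: set leaf[4] = 68 -> leaves = [78, 84, 8, 80, 68, 41, 2]
  L0: [78, 84, 8, 80, 68, 41, 2]
  L1: h(78,84)=(78*31+84)%997=508 h(8,80)=(8*31+80)%997=328 h(68,41)=(68*31+41)%997=155 h(2,2)=(2*31+2)%997=64 -> [508, 328, 155, 64]
  L2: h(508,328)=(508*31+328)%997=124 h(155,64)=(155*31+64)%997=881 -> [124, 881]
  L3: h(124,881)=(124*31+881)%997=737 -> [737]
  root = 737 != target 677
Candidate C produces the target root.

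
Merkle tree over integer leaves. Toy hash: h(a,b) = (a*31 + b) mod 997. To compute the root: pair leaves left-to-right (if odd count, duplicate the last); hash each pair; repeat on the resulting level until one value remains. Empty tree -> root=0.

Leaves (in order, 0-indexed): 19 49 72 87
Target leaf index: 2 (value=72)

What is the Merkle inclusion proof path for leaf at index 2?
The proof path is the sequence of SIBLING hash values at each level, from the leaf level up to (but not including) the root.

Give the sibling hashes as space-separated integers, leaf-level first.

L0 (leaves): [19, 49, 72, 87], target index=2
L1: h(19,49)=(19*31+49)%997=638 [pair 0] h(72,87)=(72*31+87)%997=325 [pair 1] -> [638, 325]
  Sibling for proof at L0: 87
L2: h(638,325)=(638*31+325)%997=163 [pair 0] -> [163]
  Sibling for proof at L1: 638
Root: 163
Proof path (sibling hashes from leaf to root): [87, 638]

Answer: 87 638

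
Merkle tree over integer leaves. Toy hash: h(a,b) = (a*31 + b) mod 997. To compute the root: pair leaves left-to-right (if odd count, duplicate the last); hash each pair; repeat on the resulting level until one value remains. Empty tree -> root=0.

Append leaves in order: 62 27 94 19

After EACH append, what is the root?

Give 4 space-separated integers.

After append 62 (leaves=[62]):
  L0: [62]
  root=62
After append 27 (leaves=[62, 27]):
  L0: [62, 27]
  L1: h(62,27)=(62*31+27)%997=952 -> [952]
  root=952
After append 94 (leaves=[62, 27, 94]):
  L0: [62, 27, 94]
  L1: h(62,27)=(62*31+27)%997=952 h(94,94)=(94*31+94)%997=17 -> [952, 17]
  L2: h(952,17)=(952*31+17)%997=616 -> [616]
  root=616
After append 19 (leaves=[62, 27, 94, 19]):
  L0: [62, 27, 94, 19]
  L1: h(62,27)=(62*31+27)%997=952 h(94,19)=(94*31+19)%997=939 -> [952, 939]
  L2: h(952,939)=(952*31+939)%997=541 -> [541]
  root=541

Answer: 62 952 616 541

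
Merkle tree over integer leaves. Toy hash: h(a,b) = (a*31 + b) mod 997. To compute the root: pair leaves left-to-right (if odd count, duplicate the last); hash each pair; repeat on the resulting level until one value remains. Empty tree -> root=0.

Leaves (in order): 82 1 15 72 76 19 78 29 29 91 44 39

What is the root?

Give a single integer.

Answer: 475

Derivation:
L0: [82, 1, 15, 72, 76, 19, 78, 29, 29, 91, 44, 39]
L1: h(82,1)=(82*31+1)%997=549 h(15,72)=(15*31+72)%997=537 h(76,19)=(76*31+19)%997=381 h(78,29)=(78*31+29)%997=453 h(29,91)=(29*31+91)%997=990 h(44,39)=(44*31+39)%997=406 -> [549, 537, 381, 453, 990, 406]
L2: h(549,537)=(549*31+537)%997=607 h(381,453)=(381*31+453)%997=300 h(990,406)=(990*31+406)%997=189 -> [607, 300, 189]
L3: h(607,300)=(607*31+300)%997=174 h(189,189)=(189*31+189)%997=66 -> [174, 66]
L4: h(174,66)=(174*31+66)%997=475 -> [475]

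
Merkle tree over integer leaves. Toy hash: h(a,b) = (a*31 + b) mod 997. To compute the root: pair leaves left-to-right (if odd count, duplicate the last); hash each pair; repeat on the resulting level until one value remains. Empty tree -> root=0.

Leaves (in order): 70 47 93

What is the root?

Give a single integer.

Answer: 916

Derivation:
L0: [70, 47, 93]
L1: h(70,47)=(70*31+47)%997=223 h(93,93)=(93*31+93)%997=982 -> [223, 982]
L2: h(223,982)=(223*31+982)%997=916 -> [916]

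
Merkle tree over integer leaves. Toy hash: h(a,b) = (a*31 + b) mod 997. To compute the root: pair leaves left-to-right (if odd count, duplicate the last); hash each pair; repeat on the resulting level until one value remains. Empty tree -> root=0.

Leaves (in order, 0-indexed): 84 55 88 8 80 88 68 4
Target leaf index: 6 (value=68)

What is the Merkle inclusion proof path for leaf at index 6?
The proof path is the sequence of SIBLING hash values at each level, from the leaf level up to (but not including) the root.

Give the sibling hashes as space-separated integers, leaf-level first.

L0 (leaves): [84, 55, 88, 8, 80, 88, 68, 4], target index=6
L1: h(84,55)=(84*31+55)%997=665 [pair 0] h(88,8)=(88*31+8)%997=742 [pair 1] h(80,88)=(80*31+88)%997=574 [pair 2] h(68,4)=(68*31+4)%997=118 [pair 3] -> [665, 742, 574, 118]
  Sibling for proof at L0: 4
L2: h(665,742)=(665*31+742)%997=420 [pair 0] h(574,118)=(574*31+118)%997=963 [pair 1] -> [420, 963]
  Sibling for proof at L1: 574
L3: h(420,963)=(420*31+963)%997=25 [pair 0] -> [25]
  Sibling for proof at L2: 420
Root: 25
Proof path (sibling hashes from leaf to root): [4, 574, 420]

Answer: 4 574 420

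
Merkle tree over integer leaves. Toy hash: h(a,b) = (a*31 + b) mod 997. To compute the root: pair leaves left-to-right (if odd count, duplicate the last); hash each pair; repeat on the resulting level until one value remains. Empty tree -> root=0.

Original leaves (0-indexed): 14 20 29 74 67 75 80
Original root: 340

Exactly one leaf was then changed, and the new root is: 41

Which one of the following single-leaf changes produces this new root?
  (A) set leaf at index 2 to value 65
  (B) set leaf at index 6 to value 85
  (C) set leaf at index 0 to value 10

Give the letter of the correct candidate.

Original leaves: [14, 20, 29, 74, 67, 75, 80]
Target new root: 41
Try each candidate change and compute the resulting root:
Candidate A: set leaf[2] = 65 -> leaves = [14, 20, 65, 74, 67, 75, 80]
  L0: [14, 20, 65, 74, 67, 75, 80]
  L1: h(14,20)=(14*31+20)%997=454 h(65,74)=(65*31+74)%997=95 h(67,75)=(67*31+75)%997=158 h(80,80)=(80*31+80)%997=566 -> [454, 95, 158, 566]
  L2: h(454,95)=(454*31+95)%997=211 h(158,566)=(158*31+566)%997=479 -> [211, 479]
  L3: h(211,479)=(211*31+479)%997=41 -> [41]
  root = 41 == target 41  ** MATCH **
Candidate B: set leaf[6] = 85 -> leaves = [14, 20, 29, 74, 67, 75, 85]
  L0: [14, 20, 29, 74, 67, 75, 85]
  L1: h(14,20)=(14*31+20)%997=454 h(29,74)=(29*31+74)%997=973 h(67,75)=(67*31+75)%997=158 h(85,85)=(85*31+85)%997=726 -> [454, 973, 158, 726]
  L2: h(454,973)=(454*31+973)%997=92 h(158,726)=(158*31+726)%997=639 -> [92, 639]
  L3: h(92,639)=(92*31+639)%997=500 -> [500]
  root = 500 != target 41
Candidate C: set leaf[0] = 10 -> leaves = [10, 20, 29, 74, 67, 75, 80]
  L0: [10, 20, 29, 74, 67, 75, 80]
  L1: h(10,20)=(10*31+20)%997=330 h(29,74)=(29*31+74)%997=973 h(67,75)=(67*31+75)%997=158 h(80,80)=(80*31+80)%997=566 -> [330, 973, 158, 566]
  L2: h(330,973)=(330*31+973)%997=236 h(158,566)=(158*31+566)%997=479 -> [236, 479]
  L3: h(236,479)=(236*31+479)%997=816 -> [816]
  root = 816 != target 41
Candidate A produces the target root.

Answer: A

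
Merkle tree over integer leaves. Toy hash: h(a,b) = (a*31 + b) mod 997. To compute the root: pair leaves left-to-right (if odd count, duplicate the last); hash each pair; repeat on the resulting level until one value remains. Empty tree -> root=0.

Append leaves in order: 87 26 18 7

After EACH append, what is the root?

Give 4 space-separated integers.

After append 87 (leaves=[87]):
  L0: [87]
  root=87
After append 26 (leaves=[87, 26]):
  L0: [87, 26]
  L1: h(87,26)=(87*31+26)%997=729 -> [729]
  root=729
After append 18 (leaves=[87, 26, 18]):
  L0: [87, 26, 18]
  L1: h(87,26)=(87*31+26)%997=729 h(18,18)=(18*31+18)%997=576 -> [729, 576]
  L2: h(729,576)=(729*31+576)%997=244 -> [244]
  root=244
After append 7 (leaves=[87, 26, 18, 7]):
  L0: [87, 26, 18, 7]
  L1: h(87,26)=(87*31+26)%997=729 h(18,7)=(18*31+7)%997=565 -> [729, 565]
  L2: h(729,565)=(729*31+565)%997=233 -> [233]
  root=233

Answer: 87 729 244 233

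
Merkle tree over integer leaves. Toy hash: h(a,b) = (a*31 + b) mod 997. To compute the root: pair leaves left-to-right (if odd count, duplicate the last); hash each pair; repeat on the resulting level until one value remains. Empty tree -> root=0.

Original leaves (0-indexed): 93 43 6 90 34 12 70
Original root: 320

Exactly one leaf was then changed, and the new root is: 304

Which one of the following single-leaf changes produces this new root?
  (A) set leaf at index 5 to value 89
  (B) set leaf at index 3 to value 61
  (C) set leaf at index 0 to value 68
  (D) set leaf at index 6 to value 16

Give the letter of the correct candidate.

Original leaves: [93, 43, 6, 90, 34, 12, 70]
Target new root: 304
Try each candidate change and compute the resulting root:
Candidate A: set leaf[5] = 89 -> leaves = [93, 43, 6, 90, 34, 89, 70]
  L0: [93, 43, 6, 90, 34, 89, 70]
  L1: h(93,43)=(93*31+43)%997=932 h(6,90)=(6*31+90)%997=276 h(34,89)=(34*31+89)%997=146 h(70,70)=(70*31+70)%997=246 -> [932, 276, 146, 246]
  L2: h(932,276)=(932*31+276)%997=255 h(146,246)=(146*31+246)%997=784 -> [255, 784]
  L3: h(255,784)=(255*31+784)%997=713 -> [713]
  root = 713 != target 304
Candidate B: set leaf[3] = 61 -> leaves = [93, 43, 6, 61, 34, 12, 70]
  L0: [93, 43, 6, 61, 34, 12, 70]
  L1: h(93,43)=(93*31+43)%997=932 h(6,61)=(6*31+61)%997=247 h(34,12)=(34*31+12)%997=69 h(70,70)=(70*31+70)%997=246 -> [932, 247, 69, 246]
  L2: h(932,247)=(932*31+247)%997=226 h(69,246)=(69*31+246)%997=391 -> [226, 391]
  L3: h(226,391)=(226*31+391)%997=418 -> [418]
  root = 418 != target 304
Candidate C: set leaf[0] = 68 -> leaves = [68, 43, 6, 90, 34, 12, 70]
  L0: [68, 43, 6, 90, 34, 12, 70]
  L1: h(68,43)=(68*31+43)%997=157 h(6,90)=(6*31+90)%997=276 h(34,12)=(34*31+12)%997=69 h(70,70)=(70*31+70)%997=246 -> [157, 276, 69, 246]
  L2: h(157,276)=(157*31+276)%997=158 h(69,246)=(69*31+246)%997=391 -> [158, 391]
  L3: h(158,391)=(158*31+391)%997=304 -> [304]
  root = 304 == target 304  ** MATCH **
Candidate D: set leaf[6] = 16 -> leaves = [93, 43, 6, 90, 34, 12, 16]
  L0: [93, 43, 6, 90, 34, 12, 16]
  L1: h(93,43)=(93*31+43)%997=932 h(6,90)=(6*31+90)%997=276 h(34,12)=(34*31+12)%997=69 h(16,16)=(16*31+16)%997=512 -> [932, 276, 69, 512]
  L2: h(932,276)=(932*31+276)%997=255 h(69,512)=(69*31+512)%997=657 -> [255, 657]
  L3: h(255,657)=(255*31+657)%997=586 -> [586]
  root = 586 != target 304
Candidate C produces the target root.

Answer: C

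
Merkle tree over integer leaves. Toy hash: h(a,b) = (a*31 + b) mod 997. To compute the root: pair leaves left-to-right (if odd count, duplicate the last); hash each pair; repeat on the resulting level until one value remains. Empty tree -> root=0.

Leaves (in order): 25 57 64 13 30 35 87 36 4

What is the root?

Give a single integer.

L0: [25, 57, 64, 13, 30, 35, 87, 36, 4]
L1: h(25,57)=(25*31+57)%997=832 h(64,13)=(64*31+13)%997=3 h(30,35)=(30*31+35)%997=965 h(87,36)=(87*31+36)%997=739 h(4,4)=(4*31+4)%997=128 -> [832, 3, 965, 739, 128]
L2: h(832,3)=(832*31+3)%997=870 h(965,739)=(965*31+739)%997=744 h(128,128)=(128*31+128)%997=108 -> [870, 744, 108]
L3: h(870,744)=(870*31+744)%997=795 h(108,108)=(108*31+108)%997=465 -> [795, 465]
L4: h(795,465)=(795*31+465)%997=185 -> [185]

Answer: 185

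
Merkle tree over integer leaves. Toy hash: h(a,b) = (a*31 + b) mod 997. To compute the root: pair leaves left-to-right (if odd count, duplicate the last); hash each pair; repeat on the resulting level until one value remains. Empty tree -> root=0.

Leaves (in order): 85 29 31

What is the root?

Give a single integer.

L0: [85, 29, 31]
L1: h(85,29)=(85*31+29)%997=670 h(31,31)=(31*31+31)%997=992 -> [670, 992]
L2: h(670,992)=(670*31+992)%997=825 -> [825]

Answer: 825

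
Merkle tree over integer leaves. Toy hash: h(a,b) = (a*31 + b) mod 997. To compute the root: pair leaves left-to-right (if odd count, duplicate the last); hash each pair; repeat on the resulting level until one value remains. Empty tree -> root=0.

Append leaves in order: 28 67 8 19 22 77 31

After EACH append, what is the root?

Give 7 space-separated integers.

Answer: 28 935 328 339 136 899 135

Derivation:
After append 28 (leaves=[28]):
  L0: [28]
  root=28
After append 67 (leaves=[28, 67]):
  L0: [28, 67]
  L1: h(28,67)=(28*31+67)%997=935 -> [935]
  root=935
After append 8 (leaves=[28, 67, 8]):
  L0: [28, 67, 8]
  L1: h(28,67)=(28*31+67)%997=935 h(8,8)=(8*31+8)%997=256 -> [935, 256]
  L2: h(935,256)=(935*31+256)%997=328 -> [328]
  root=328
After append 19 (leaves=[28, 67, 8, 19]):
  L0: [28, 67, 8, 19]
  L1: h(28,67)=(28*31+67)%997=935 h(8,19)=(8*31+19)%997=267 -> [935, 267]
  L2: h(935,267)=(935*31+267)%997=339 -> [339]
  root=339
After append 22 (leaves=[28, 67, 8, 19, 22]):
  L0: [28, 67, 8, 19, 22]
  L1: h(28,67)=(28*31+67)%997=935 h(8,19)=(8*31+19)%997=267 h(22,22)=(22*31+22)%997=704 -> [935, 267, 704]
  L2: h(935,267)=(935*31+267)%997=339 h(704,704)=(704*31+704)%997=594 -> [339, 594]
  L3: h(339,594)=(339*31+594)%997=136 -> [136]
  root=136
After append 77 (leaves=[28, 67, 8, 19, 22, 77]):
  L0: [28, 67, 8, 19, 22, 77]
  L1: h(28,67)=(28*31+67)%997=935 h(8,19)=(8*31+19)%997=267 h(22,77)=(22*31+77)%997=759 -> [935, 267, 759]
  L2: h(935,267)=(935*31+267)%997=339 h(759,759)=(759*31+759)%997=360 -> [339, 360]
  L3: h(339,360)=(339*31+360)%997=899 -> [899]
  root=899
After append 31 (leaves=[28, 67, 8, 19, 22, 77, 31]):
  L0: [28, 67, 8, 19, 22, 77, 31]
  L1: h(28,67)=(28*31+67)%997=935 h(8,19)=(8*31+19)%997=267 h(22,77)=(22*31+77)%997=759 h(31,31)=(31*31+31)%997=992 -> [935, 267, 759, 992]
  L2: h(935,267)=(935*31+267)%997=339 h(759,992)=(759*31+992)%997=593 -> [339, 593]
  L3: h(339,593)=(339*31+593)%997=135 -> [135]
  root=135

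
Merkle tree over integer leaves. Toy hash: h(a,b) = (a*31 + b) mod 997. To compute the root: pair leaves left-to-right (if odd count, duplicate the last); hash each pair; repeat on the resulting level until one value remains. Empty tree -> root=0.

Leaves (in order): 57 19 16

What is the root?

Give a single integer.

L0: [57, 19, 16]
L1: h(57,19)=(57*31+19)%997=789 h(16,16)=(16*31+16)%997=512 -> [789, 512]
L2: h(789,512)=(789*31+512)%997=46 -> [46]

Answer: 46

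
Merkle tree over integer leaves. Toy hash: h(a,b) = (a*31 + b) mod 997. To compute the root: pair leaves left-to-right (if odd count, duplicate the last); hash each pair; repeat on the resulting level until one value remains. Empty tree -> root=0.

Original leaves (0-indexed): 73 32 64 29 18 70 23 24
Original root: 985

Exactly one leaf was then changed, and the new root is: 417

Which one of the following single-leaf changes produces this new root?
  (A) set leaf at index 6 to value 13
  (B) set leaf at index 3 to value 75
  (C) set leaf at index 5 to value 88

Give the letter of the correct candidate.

Original leaves: [73, 32, 64, 29, 18, 70, 23, 24]
Target new root: 417
Try each candidate change and compute the resulting root:
Candidate A: set leaf[6] = 13 -> leaves = [73, 32, 64, 29, 18, 70, 13, 24]
  L0: [73, 32, 64, 29, 18, 70, 13, 24]
  L1: h(73,32)=(73*31+32)%997=301 h(64,29)=(64*31+29)%997=19 h(18,70)=(18*31+70)%997=628 h(13,24)=(13*31+24)%997=427 -> [301, 19, 628, 427]
  L2: h(301,19)=(301*31+19)%997=377 h(628,427)=(628*31+427)%997=952 -> [377, 952]
  L3: h(377,952)=(377*31+952)%997=675 -> [675]
  root = 675 != target 417
Candidate B: set leaf[3] = 75 -> leaves = [73, 32, 64, 75, 18, 70, 23, 24]
  L0: [73, 32, 64, 75, 18, 70, 23, 24]
  L1: h(73,32)=(73*31+32)%997=301 h(64,75)=(64*31+75)%997=65 h(18,70)=(18*31+70)%997=628 h(23,24)=(23*31+24)%997=737 -> [301, 65, 628, 737]
  L2: h(301,65)=(301*31+65)%997=423 h(628,737)=(628*31+737)%997=265 -> [423, 265]
  L3: h(423,265)=(423*31+265)%997=417 -> [417]
  root = 417 == target 417  ** MATCH **
Candidate C: set leaf[5] = 88 -> leaves = [73, 32, 64, 29, 18, 88, 23, 24]
  L0: [73, 32, 64, 29, 18, 88, 23, 24]
  L1: h(73,32)=(73*31+32)%997=301 h(64,29)=(64*31+29)%997=19 h(18,88)=(18*31+88)%997=646 h(23,24)=(23*31+24)%997=737 -> [301, 19, 646, 737]
  L2: h(301,19)=(301*31+19)%997=377 h(646,737)=(646*31+737)%997=823 -> [377, 823]
  L3: h(377,823)=(377*31+823)%997=546 -> [546]
  root = 546 != target 417
Candidate B produces the target root.

Answer: B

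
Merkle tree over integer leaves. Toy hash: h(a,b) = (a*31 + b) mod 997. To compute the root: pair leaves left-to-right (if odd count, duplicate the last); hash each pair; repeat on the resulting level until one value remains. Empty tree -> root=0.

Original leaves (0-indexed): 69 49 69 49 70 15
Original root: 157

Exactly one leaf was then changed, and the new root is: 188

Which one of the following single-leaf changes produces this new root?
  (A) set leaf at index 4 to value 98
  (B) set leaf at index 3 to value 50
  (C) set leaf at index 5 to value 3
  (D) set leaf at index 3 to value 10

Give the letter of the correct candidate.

Answer: B

Derivation:
Original leaves: [69, 49, 69, 49, 70, 15]
Target new root: 188
Try each candidate change and compute the resulting root:
Candidate A: set leaf[4] = 98 -> leaves = [69, 49, 69, 49, 98, 15]
  L0: [69, 49, 69, 49, 98, 15]
  L1: h(69,49)=(69*31+49)%997=194 h(69,49)=(69*31+49)%997=194 h(98,15)=(98*31+15)%997=62 -> [194, 194, 62]
  L2: h(194,194)=(194*31+194)%997=226 h(62,62)=(62*31+62)%997=987 -> [226, 987]
  L3: h(226,987)=(226*31+987)%997=17 -> [17]
  root = 17 != target 188
Candidate B: set leaf[3] = 50 -> leaves = [69, 49, 69, 50, 70, 15]
  L0: [69, 49, 69, 50, 70, 15]
  L1: h(69,49)=(69*31+49)%997=194 h(69,50)=(69*31+50)%997=195 h(70,15)=(70*31+15)%997=191 -> [194, 195, 191]
  L2: h(194,195)=(194*31+195)%997=227 h(191,191)=(191*31+191)%997=130 -> [227, 130]
  L3: h(227,130)=(227*31+130)%997=188 -> [188]
  root = 188 == target 188  ** MATCH **
Candidate C: set leaf[5] = 3 -> leaves = [69, 49, 69, 49, 70, 3]
  L0: [69, 49, 69, 49, 70, 3]
  L1: h(69,49)=(69*31+49)%997=194 h(69,49)=(69*31+49)%997=194 h(70,3)=(70*31+3)%997=179 -> [194, 194, 179]
  L2: h(194,194)=(194*31+194)%997=226 h(179,179)=(179*31+179)%997=743 -> [226, 743]
  L3: h(226,743)=(226*31+743)%997=770 -> [770]
  root = 770 != target 188
Candidate D: set leaf[3] = 10 -> leaves = [69, 49, 69, 10, 70, 15]
  L0: [69, 49, 69, 10, 70, 15]
  L1: h(69,49)=(69*31+49)%997=194 h(69,10)=(69*31+10)%997=155 h(70,15)=(70*31+15)%997=191 -> [194, 155, 191]
  L2: h(194,155)=(194*31+155)%997=187 h(191,191)=(191*31+191)%997=130 -> [187, 130]
  L3: h(187,130)=(187*31+130)%997=942 -> [942]
  root = 942 != target 188
Candidate B produces the target root.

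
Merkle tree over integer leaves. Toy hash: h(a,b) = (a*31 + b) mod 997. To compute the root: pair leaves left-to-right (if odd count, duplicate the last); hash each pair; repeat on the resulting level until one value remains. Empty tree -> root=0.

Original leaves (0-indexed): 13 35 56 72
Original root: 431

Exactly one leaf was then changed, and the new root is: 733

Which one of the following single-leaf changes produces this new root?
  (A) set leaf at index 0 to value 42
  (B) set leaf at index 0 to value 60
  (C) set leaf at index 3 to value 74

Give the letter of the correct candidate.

Original leaves: [13, 35, 56, 72]
Target new root: 733
Try each candidate change and compute the resulting root:
Candidate A: set leaf[0] = 42 -> leaves = [42, 35, 56, 72]
  L0: [42, 35, 56, 72]
  L1: h(42,35)=(42*31+35)%997=340 h(56,72)=(56*31+72)%997=811 -> [340, 811]
  L2: h(340,811)=(340*31+811)%997=384 -> [384]
  root = 384 != target 733
Candidate B: set leaf[0] = 60 -> leaves = [60, 35, 56, 72]
  L0: [60, 35, 56, 72]
  L1: h(60,35)=(60*31+35)%997=898 h(56,72)=(56*31+72)%997=811 -> [898, 811]
  L2: h(898,811)=(898*31+811)%997=733 -> [733]
  root = 733 == target 733  ** MATCH **
Candidate C: set leaf[3] = 74 -> leaves = [13, 35, 56, 74]
  L0: [13, 35, 56, 74]
  L1: h(13,35)=(13*31+35)%997=438 h(56,74)=(56*31+74)%997=813 -> [438, 813]
  L2: h(438,813)=(438*31+813)%997=433 -> [433]
  root = 433 != target 733
Candidate B produces the target root.

Answer: B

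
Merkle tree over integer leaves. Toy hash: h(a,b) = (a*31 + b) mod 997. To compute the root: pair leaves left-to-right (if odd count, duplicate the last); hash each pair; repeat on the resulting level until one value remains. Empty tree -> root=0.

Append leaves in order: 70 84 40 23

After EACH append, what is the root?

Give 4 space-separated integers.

After append 70 (leaves=[70]):
  L0: [70]
  root=70
After append 84 (leaves=[70, 84]):
  L0: [70, 84]
  L1: h(70,84)=(70*31+84)%997=260 -> [260]
  root=260
After append 40 (leaves=[70, 84, 40]):
  L0: [70, 84, 40]
  L1: h(70,84)=(70*31+84)%997=260 h(40,40)=(40*31+40)%997=283 -> [260, 283]
  L2: h(260,283)=(260*31+283)%997=367 -> [367]
  root=367
After append 23 (leaves=[70, 84, 40, 23]):
  L0: [70, 84, 40, 23]
  L1: h(70,84)=(70*31+84)%997=260 h(40,23)=(40*31+23)%997=266 -> [260, 266]
  L2: h(260,266)=(260*31+266)%997=350 -> [350]
  root=350

Answer: 70 260 367 350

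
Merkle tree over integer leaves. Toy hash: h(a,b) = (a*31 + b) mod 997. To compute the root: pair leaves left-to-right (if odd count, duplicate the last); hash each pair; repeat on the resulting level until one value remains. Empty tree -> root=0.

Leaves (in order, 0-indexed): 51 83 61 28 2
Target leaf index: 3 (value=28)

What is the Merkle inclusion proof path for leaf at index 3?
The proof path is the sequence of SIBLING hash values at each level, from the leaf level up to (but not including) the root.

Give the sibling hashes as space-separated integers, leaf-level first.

L0 (leaves): [51, 83, 61, 28, 2], target index=3
L1: h(51,83)=(51*31+83)%997=667 [pair 0] h(61,28)=(61*31+28)%997=922 [pair 1] h(2,2)=(2*31+2)%997=64 [pair 2] -> [667, 922, 64]
  Sibling for proof at L0: 61
L2: h(667,922)=(667*31+922)%997=662 [pair 0] h(64,64)=(64*31+64)%997=54 [pair 1] -> [662, 54]
  Sibling for proof at L1: 667
L3: h(662,54)=(662*31+54)%997=636 [pair 0] -> [636]
  Sibling for proof at L2: 54
Root: 636
Proof path (sibling hashes from leaf to root): [61, 667, 54]

Answer: 61 667 54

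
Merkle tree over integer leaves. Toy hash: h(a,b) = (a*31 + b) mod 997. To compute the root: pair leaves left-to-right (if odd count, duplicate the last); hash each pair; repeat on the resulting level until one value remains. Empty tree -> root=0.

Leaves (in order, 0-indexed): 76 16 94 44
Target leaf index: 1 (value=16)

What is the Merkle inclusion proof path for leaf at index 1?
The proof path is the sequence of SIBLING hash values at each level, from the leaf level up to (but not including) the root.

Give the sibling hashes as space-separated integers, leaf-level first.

Answer: 76 964

Derivation:
L0 (leaves): [76, 16, 94, 44], target index=1
L1: h(76,16)=(76*31+16)%997=378 [pair 0] h(94,44)=(94*31+44)%997=964 [pair 1] -> [378, 964]
  Sibling for proof at L0: 76
L2: h(378,964)=(378*31+964)%997=718 [pair 0] -> [718]
  Sibling for proof at L1: 964
Root: 718
Proof path (sibling hashes from leaf to root): [76, 964]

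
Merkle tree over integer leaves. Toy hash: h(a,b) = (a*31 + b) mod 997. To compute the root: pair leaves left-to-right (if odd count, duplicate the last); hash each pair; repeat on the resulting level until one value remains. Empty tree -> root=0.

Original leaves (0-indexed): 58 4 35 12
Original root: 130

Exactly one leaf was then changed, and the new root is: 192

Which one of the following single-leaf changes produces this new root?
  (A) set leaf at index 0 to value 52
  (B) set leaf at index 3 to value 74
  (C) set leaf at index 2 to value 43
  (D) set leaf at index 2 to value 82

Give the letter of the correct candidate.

Original leaves: [58, 4, 35, 12]
Target new root: 192
Try each candidate change and compute the resulting root:
Candidate A: set leaf[0] = 52 -> leaves = [52, 4, 35, 12]
  L0: [52, 4, 35, 12]
  L1: h(52,4)=(52*31+4)%997=619 h(35,12)=(35*31+12)%997=100 -> [619, 100]
  L2: h(619,100)=(619*31+100)%997=346 -> [346]
  root = 346 != target 192
Candidate B: set leaf[3] = 74 -> leaves = [58, 4, 35, 74]
  L0: [58, 4, 35, 74]
  L1: h(58,4)=(58*31+4)%997=805 h(35,74)=(35*31+74)%997=162 -> [805, 162]
  L2: h(805,162)=(805*31+162)%997=192 -> [192]
  root = 192 == target 192  ** MATCH **
Candidate C: set leaf[2] = 43 -> leaves = [58, 4, 43, 12]
  L0: [58, 4, 43, 12]
  L1: h(58,4)=(58*31+4)%997=805 h(43,12)=(43*31+12)%997=348 -> [805, 348]
  L2: h(805,348)=(805*31+348)%997=378 -> [378]
  root = 378 != target 192
Candidate D: set leaf[2] = 82 -> leaves = [58, 4, 82, 12]
  L0: [58, 4, 82, 12]
  L1: h(58,4)=(58*31+4)%997=805 h(82,12)=(82*31+12)%997=560 -> [805, 560]
  L2: h(805,560)=(805*31+560)%997=590 -> [590]
  root = 590 != target 192
Candidate B produces the target root.

Answer: B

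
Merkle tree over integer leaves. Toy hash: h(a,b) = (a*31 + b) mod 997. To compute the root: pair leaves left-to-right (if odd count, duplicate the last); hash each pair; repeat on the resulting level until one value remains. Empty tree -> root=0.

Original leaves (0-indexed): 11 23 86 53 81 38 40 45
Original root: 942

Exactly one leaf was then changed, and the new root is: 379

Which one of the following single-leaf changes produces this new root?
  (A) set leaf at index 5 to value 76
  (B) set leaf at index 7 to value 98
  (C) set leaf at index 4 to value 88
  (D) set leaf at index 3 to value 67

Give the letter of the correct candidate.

Answer: D

Derivation:
Original leaves: [11, 23, 86, 53, 81, 38, 40, 45]
Target new root: 379
Try each candidate change and compute the resulting root:
Candidate A: set leaf[5] = 76 -> leaves = [11, 23, 86, 53, 81, 76, 40, 45]
  L0: [11, 23, 86, 53, 81, 76, 40, 45]
  L1: h(11,23)=(11*31+23)%997=364 h(86,53)=(86*31+53)%997=725 h(81,76)=(81*31+76)%997=593 h(40,45)=(40*31+45)%997=288 -> [364, 725, 593, 288]
  L2: h(364,725)=(364*31+725)%997=45 h(593,288)=(593*31+288)%997=725 -> [45, 725]
  L3: h(45,725)=(45*31+725)%997=126 -> [126]
  root = 126 != target 379
Candidate B: set leaf[7] = 98 -> leaves = [11, 23, 86, 53, 81, 38, 40, 98]
  L0: [11, 23, 86, 53, 81, 38, 40, 98]
  L1: h(11,23)=(11*31+23)%997=364 h(86,53)=(86*31+53)%997=725 h(81,38)=(81*31+38)%997=555 h(40,98)=(40*31+98)%997=341 -> [364, 725, 555, 341]
  L2: h(364,725)=(364*31+725)%997=45 h(555,341)=(555*31+341)%997=597 -> [45, 597]
  L3: h(45,597)=(45*31+597)%997=995 -> [995]
  root = 995 != target 379
Candidate C: set leaf[4] = 88 -> leaves = [11, 23, 86, 53, 88, 38, 40, 45]
  L0: [11, 23, 86, 53, 88, 38, 40, 45]
  L1: h(11,23)=(11*31+23)%997=364 h(86,53)=(86*31+53)%997=725 h(88,38)=(88*31+38)%997=772 h(40,45)=(40*31+45)%997=288 -> [364, 725, 772, 288]
  L2: h(364,725)=(364*31+725)%997=45 h(772,288)=(772*31+288)%997=292 -> [45, 292]
  L3: h(45,292)=(45*31+292)%997=690 -> [690]
  root = 690 != target 379
Candidate D: set leaf[3] = 67 -> leaves = [11, 23, 86, 67, 81, 38, 40, 45]
  L0: [11, 23, 86, 67, 81, 38, 40, 45]
  L1: h(11,23)=(11*31+23)%997=364 h(86,67)=(86*31+67)%997=739 h(81,38)=(81*31+38)%997=555 h(40,45)=(40*31+45)%997=288 -> [364, 739, 555, 288]
  L2: h(364,739)=(364*31+739)%997=59 h(555,288)=(555*31+288)%997=544 -> [59, 544]
  L3: h(59,544)=(59*31+544)%997=379 -> [379]
  root = 379 == target 379  ** MATCH **
Candidate D produces the target root.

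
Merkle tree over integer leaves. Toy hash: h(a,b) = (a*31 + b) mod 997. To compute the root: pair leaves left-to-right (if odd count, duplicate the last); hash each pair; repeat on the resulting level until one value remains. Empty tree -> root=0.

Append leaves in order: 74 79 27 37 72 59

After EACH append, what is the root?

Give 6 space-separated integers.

Answer: 74 379 649 659 439 23

Derivation:
After append 74 (leaves=[74]):
  L0: [74]
  root=74
After append 79 (leaves=[74, 79]):
  L0: [74, 79]
  L1: h(74,79)=(74*31+79)%997=379 -> [379]
  root=379
After append 27 (leaves=[74, 79, 27]):
  L0: [74, 79, 27]
  L1: h(74,79)=(74*31+79)%997=379 h(27,27)=(27*31+27)%997=864 -> [379, 864]
  L2: h(379,864)=(379*31+864)%997=649 -> [649]
  root=649
After append 37 (leaves=[74, 79, 27, 37]):
  L0: [74, 79, 27, 37]
  L1: h(74,79)=(74*31+79)%997=379 h(27,37)=(27*31+37)%997=874 -> [379, 874]
  L2: h(379,874)=(379*31+874)%997=659 -> [659]
  root=659
After append 72 (leaves=[74, 79, 27, 37, 72]):
  L0: [74, 79, 27, 37, 72]
  L1: h(74,79)=(74*31+79)%997=379 h(27,37)=(27*31+37)%997=874 h(72,72)=(72*31+72)%997=310 -> [379, 874, 310]
  L2: h(379,874)=(379*31+874)%997=659 h(310,310)=(310*31+310)%997=947 -> [659, 947]
  L3: h(659,947)=(659*31+947)%997=439 -> [439]
  root=439
After append 59 (leaves=[74, 79, 27, 37, 72, 59]):
  L0: [74, 79, 27, 37, 72, 59]
  L1: h(74,79)=(74*31+79)%997=379 h(27,37)=(27*31+37)%997=874 h(72,59)=(72*31+59)%997=297 -> [379, 874, 297]
  L2: h(379,874)=(379*31+874)%997=659 h(297,297)=(297*31+297)%997=531 -> [659, 531]
  L3: h(659,531)=(659*31+531)%997=23 -> [23]
  root=23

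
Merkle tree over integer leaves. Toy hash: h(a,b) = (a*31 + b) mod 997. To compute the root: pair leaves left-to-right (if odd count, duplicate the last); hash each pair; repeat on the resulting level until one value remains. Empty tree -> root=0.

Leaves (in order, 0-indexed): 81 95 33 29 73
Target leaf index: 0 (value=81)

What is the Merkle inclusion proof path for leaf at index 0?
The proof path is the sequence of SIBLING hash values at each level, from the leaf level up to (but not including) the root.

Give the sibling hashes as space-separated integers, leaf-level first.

Answer: 95 55 974

Derivation:
L0 (leaves): [81, 95, 33, 29, 73], target index=0
L1: h(81,95)=(81*31+95)%997=612 [pair 0] h(33,29)=(33*31+29)%997=55 [pair 1] h(73,73)=(73*31+73)%997=342 [pair 2] -> [612, 55, 342]
  Sibling for proof at L0: 95
L2: h(612,55)=(612*31+55)%997=84 [pair 0] h(342,342)=(342*31+342)%997=974 [pair 1] -> [84, 974]
  Sibling for proof at L1: 55
L3: h(84,974)=(84*31+974)%997=587 [pair 0] -> [587]
  Sibling for proof at L2: 974
Root: 587
Proof path (sibling hashes from leaf to root): [95, 55, 974]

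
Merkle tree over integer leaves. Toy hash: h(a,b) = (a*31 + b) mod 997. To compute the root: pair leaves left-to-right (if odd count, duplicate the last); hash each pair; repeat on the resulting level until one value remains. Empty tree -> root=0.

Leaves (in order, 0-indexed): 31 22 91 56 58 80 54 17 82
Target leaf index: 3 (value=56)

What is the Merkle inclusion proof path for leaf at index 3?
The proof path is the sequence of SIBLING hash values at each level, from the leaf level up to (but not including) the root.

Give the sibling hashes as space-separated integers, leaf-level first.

Answer: 91 983 89 61

Derivation:
L0 (leaves): [31, 22, 91, 56, 58, 80, 54, 17, 82], target index=3
L1: h(31,22)=(31*31+22)%997=983 [pair 0] h(91,56)=(91*31+56)%997=883 [pair 1] h(58,80)=(58*31+80)%997=881 [pair 2] h(54,17)=(54*31+17)%997=694 [pair 3] h(82,82)=(82*31+82)%997=630 [pair 4] -> [983, 883, 881, 694, 630]
  Sibling for proof at L0: 91
L2: h(983,883)=(983*31+883)%997=449 [pair 0] h(881,694)=(881*31+694)%997=89 [pair 1] h(630,630)=(630*31+630)%997=220 [pair 2] -> [449, 89, 220]
  Sibling for proof at L1: 983
L3: h(449,89)=(449*31+89)%997=50 [pair 0] h(220,220)=(220*31+220)%997=61 [pair 1] -> [50, 61]
  Sibling for proof at L2: 89
L4: h(50,61)=(50*31+61)%997=614 [pair 0] -> [614]
  Sibling for proof at L3: 61
Root: 614
Proof path (sibling hashes from leaf to root): [91, 983, 89, 61]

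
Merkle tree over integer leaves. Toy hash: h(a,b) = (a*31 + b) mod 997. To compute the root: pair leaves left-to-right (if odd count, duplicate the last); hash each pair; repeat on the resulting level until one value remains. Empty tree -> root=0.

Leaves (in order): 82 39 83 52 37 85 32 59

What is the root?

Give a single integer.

L0: [82, 39, 83, 52, 37, 85, 32, 59]
L1: h(82,39)=(82*31+39)%997=587 h(83,52)=(83*31+52)%997=631 h(37,85)=(37*31+85)%997=235 h(32,59)=(32*31+59)%997=54 -> [587, 631, 235, 54]
L2: h(587,631)=(587*31+631)%997=882 h(235,54)=(235*31+54)%997=360 -> [882, 360]
L3: h(882,360)=(882*31+360)%997=783 -> [783]

Answer: 783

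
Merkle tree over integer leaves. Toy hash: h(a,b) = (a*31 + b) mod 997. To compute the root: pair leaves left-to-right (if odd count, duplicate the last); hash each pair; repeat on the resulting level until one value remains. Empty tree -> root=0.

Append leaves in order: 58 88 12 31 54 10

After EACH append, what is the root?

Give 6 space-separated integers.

Answer: 58 889 27 46 890 479

Derivation:
After append 58 (leaves=[58]):
  L0: [58]
  root=58
After append 88 (leaves=[58, 88]):
  L0: [58, 88]
  L1: h(58,88)=(58*31+88)%997=889 -> [889]
  root=889
After append 12 (leaves=[58, 88, 12]):
  L0: [58, 88, 12]
  L1: h(58,88)=(58*31+88)%997=889 h(12,12)=(12*31+12)%997=384 -> [889, 384]
  L2: h(889,384)=(889*31+384)%997=27 -> [27]
  root=27
After append 31 (leaves=[58, 88, 12, 31]):
  L0: [58, 88, 12, 31]
  L1: h(58,88)=(58*31+88)%997=889 h(12,31)=(12*31+31)%997=403 -> [889, 403]
  L2: h(889,403)=(889*31+403)%997=46 -> [46]
  root=46
After append 54 (leaves=[58, 88, 12, 31, 54]):
  L0: [58, 88, 12, 31, 54]
  L1: h(58,88)=(58*31+88)%997=889 h(12,31)=(12*31+31)%997=403 h(54,54)=(54*31+54)%997=731 -> [889, 403, 731]
  L2: h(889,403)=(889*31+403)%997=46 h(731,731)=(731*31+731)%997=461 -> [46, 461]
  L3: h(46,461)=(46*31+461)%997=890 -> [890]
  root=890
After append 10 (leaves=[58, 88, 12, 31, 54, 10]):
  L0: [58, 88, 12, 31, 54, 10]
  L1: h(58,88)=(58*31+88)%997=889 h(12,31)=(12*31+31)%997=403 h(54,10)=(54*31+10)%997=687 -> [889, 403, 687]
  L2: h(889,403)=(889*31+403)%997=46 h(687,687)=(687*31+687)%997=50 -> [46, 50]
  L3: h(46,50)=(46*31+50)%997=479 -> [479]
  root=479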